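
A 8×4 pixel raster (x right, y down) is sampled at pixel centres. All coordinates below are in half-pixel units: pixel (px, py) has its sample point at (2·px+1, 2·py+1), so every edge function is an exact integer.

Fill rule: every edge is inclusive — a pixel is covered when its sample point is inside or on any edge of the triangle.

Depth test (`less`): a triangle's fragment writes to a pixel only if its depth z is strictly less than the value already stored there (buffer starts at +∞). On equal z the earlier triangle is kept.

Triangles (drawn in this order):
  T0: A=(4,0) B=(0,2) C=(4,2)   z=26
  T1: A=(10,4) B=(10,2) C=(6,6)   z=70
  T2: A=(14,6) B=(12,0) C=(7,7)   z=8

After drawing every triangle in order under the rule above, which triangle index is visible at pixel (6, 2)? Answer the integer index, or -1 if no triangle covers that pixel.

T0:
  2·area = 8  (B↔C swapped to make it positive)
  edge (4, 0)→(4, 2): d=(0,2) inclusive
  edge (4, 2)→(0, 2): d=(-4,0) inclusive
  edge (0, 2)→(4, 0): d=(4,-2) inclusive
    (1,0)@(3, 1): e=[2,4,2] → █
    (2,0)@(5, 1): e=[-2,4,6] → ·
    (1,1)@(3, 3): e=[2,-4,10] → ·
  covered (1 px):
    · █ · · · · · ·
    · · · · · · · ·
    · · · · · · · ·
    · · · · · · · ·
T1:
  2·area = 8  (B↔C swapped to make it positive)
  edge (10, 4)→(6, 6): d=(-4,2) inclusive
  edge (6, 6)→(10, 2): d=(4,-4) inclusive
  edge (10, 2)→(10, 4): d=(0,2) inclusive
    (5,0)@(11, 1): e=[10,0,-2] → ·  [on edge]
    (4,1)@(9, 3): e=[6,0,2] → █  [on edge]
    (5,1)@(11, 3): e=[2,8,-2] → ·
    (3,2)@(7, 5): e=[2,0,6] → █  [on edge]
    (4,2)@(9, 5): e=[-2,8,2] → ·
    (2,3)@(5, 7): e=[-2,0,10] → ·  [on edge]
    (3,3)@(7, 7): e=[-6,8,6] → ·
  covered (2 px):
    · · · · · · · ·
    · · · · █ · · ·
    · · · █ · · · ·
    · · · · · · · ·
T2:
  2·area = 44  (B↔C swapped to make it positive)
  edge (14, 6)→(7, 7): d=(-7,1) inclusive
  edge (7, 7)→(12, 0): d=(5,-7) inclusive
  edge (12, 0)→(14, 6): d=(2,6) inclusive
    (5,1)@(11, 3): e=[24,8,12] → █
    (6,1)@(13, 3): e=[22,22,0] → █  [on edge]
    (7,1)@(15, 3): e=[20,36,-12] → ·
    (4,2)@(9, 5): e=[12,4,28] → █
    (7,2)@(15, 5): e=[6,46,-8] → ·
    (3,3)@(7, 7): e=[0,0,44] → █  [on edge]
    (4,3)@(9, 7): e=[-2,14,32] → ·
    (5,3)@(11, 7): e=[-4,28,20] → ·
    (6,3)@(13, 7): e=[-6,42,8] → ·
  covered (6 px):
    · · · · · · · ·
    · · · · · █ █ ·
    · · · · █ █ █ ·
    · · · █ · · · ·

Z-buffer (winner per pixel, '.' = empty):
  . 0 . . . . . .
  . . . . 1 2 2 .
  . . . 1 2 2 2 .
  . . . 2 . . . .

Answer: 2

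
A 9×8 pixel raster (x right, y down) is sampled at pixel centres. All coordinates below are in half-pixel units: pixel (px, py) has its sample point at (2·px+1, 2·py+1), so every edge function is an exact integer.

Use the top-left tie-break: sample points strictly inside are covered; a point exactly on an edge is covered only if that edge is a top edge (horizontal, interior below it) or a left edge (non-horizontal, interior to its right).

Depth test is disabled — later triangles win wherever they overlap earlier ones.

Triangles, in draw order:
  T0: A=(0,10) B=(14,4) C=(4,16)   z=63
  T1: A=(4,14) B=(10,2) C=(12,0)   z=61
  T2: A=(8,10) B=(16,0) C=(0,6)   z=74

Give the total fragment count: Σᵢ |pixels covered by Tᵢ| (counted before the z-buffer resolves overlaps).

T0:
  2·area = 108
  edge (0, 10)→(14, 4): d=(14,-6) top-left  bias=+0
  edge (14, 4)→(4, 16): d=(-10,12) right/bottom  bias=-1
  edge (4, 16)→(0, 10): d=(-4,-6) top-left  bias=+0
    (6,2)@(13, 5): e=[8,2,98] → █
    (7,2)@(15, 5): e=[20,-22,110] → ·
    (3,3)@(7, 7): e=[0,54,54] → █  [on edge]
    (4,3)@(9, 7): e=[12,30,66] → █
    (5,3)@(11, 7): e=[24,6,78] → █
    (6,3)@(13, 7): e=[36,-18,90] → ·
    (1,4)@(3, 9): e=[4,82,22] → █
    (2,4)@(5, 9): e=[16,58,34] → █
    (5,4)@(11, 9): e=[52,-14,70] → ·
    (0,5)@(1, 11): e=[20,86,2] → █
    (4,5)@(9, 11): e=[68,-10,50] → ·
    (0,6)@(1, 13): e=[48,66,-6] → ·
  covered (14 px):
    · · · · · · · · ·
    · · · · · · · · ·
    · · · · · · █ · ·
    · · · █ █ █ · · ·
    · █ █ █ █ · · · ·
    █ █ █ █ · · · · ·
    · █ █ · · · · · ·
    · · · · · · · · ·
T1:
  2·area = 12
  edge (4, 14)→(10, 2): d=(6,-12) top-left  bias=+0
  edge (10, 2)→(12, 0): d=(2,-2) top-left  bias=+0
  edge (12, 0)→(4, 14): d=(-8,14) right/bottom  bias=-1
    (5,0)@(11, 1): e=[6,0,6] → █  [on edge]
    (6,0)@(13, 1): e=[30,4,-22] → ·
    (4,1)@(9, 3): e=[-6,0,18] → ·  [on edge]
    (5,1)@(11, 3): e=[18,4,-10] → ·
    (3,2)@(7, 5): e=[-18,0,30] → ·  [on edge]
    (4,2)@(9, 5): e=[6,4,2] → █
    (5,2)@(11, 5): e=[30,8,-26] → ·
    (2,3)@(5, 7): e=[-30,0,42] → ·  [on edge]
    (4,3)@(9, 7): e=[18,8,-14] → ·
    (1,4)@(3, 9): e=[-42,0,54] → ·  [on edge]
    (0,5)@(1, 11): e=[-54,0,66] → ·  [on edge]
  covered (2 px):
    · · · · · █ · · ·
    · · · · · · · · ·
    · · · · █ · · · ·
    · · · · · · · · ·
    · · · · · · · · ·
    · · · · · · · · ·
    · · · · · · · · ·
    · · · · · · · · ·
T2:
  2·area = 112  (B↔C swapped to make it positive)
  edge (8, 10)→(0, 6): d=(-8,-4) top-left  bias=+0
  edge (0, 6)→(16, 0): d=(16,-6) top-left  bias=+0
  edge (16, 0)→(8, 10): d=(-8,10) right/bottom  bias=-1
    (7,0)@(15, 1): e=[100,10,2] → █
    (8,0)@(17, 1): e=[108,22,-18] → ·
    (4,1)@(9, 3): e=[60,6,46] → █
    (5,1)@(11, 3): e=[68,18,26] → █
    (6,1)@(13, 3): e=[76,30,6] → █
    (7,1)@(15, 3): e=[84,42,-14] → ·
    (1,2)@(3, 5): e=[20,2,90] → █
    (2,2)@(5, 5): e=[28,14,70] → █
    (3,2)@(7, 5): e=[36,26,50] → █
    (6,2)@(13, 5): e=[60,62,-10] → ·
    (1,3)@(3, 7): e=[4,34,74] → █
    (5,3)@(11, 7): e=[36,82,-6] → ·
  covered (14 px):
    · · · · · · · █ ·
    · · · · █ █ █ · ·
    · █ █ █ █ █ · · ·
    · █ █ █ █ · · · ·
    · · · █ · · · · ·
    · · · · · · · · ·
    · · · · · · · · ·
    · · · · · · · · ·

Result: 30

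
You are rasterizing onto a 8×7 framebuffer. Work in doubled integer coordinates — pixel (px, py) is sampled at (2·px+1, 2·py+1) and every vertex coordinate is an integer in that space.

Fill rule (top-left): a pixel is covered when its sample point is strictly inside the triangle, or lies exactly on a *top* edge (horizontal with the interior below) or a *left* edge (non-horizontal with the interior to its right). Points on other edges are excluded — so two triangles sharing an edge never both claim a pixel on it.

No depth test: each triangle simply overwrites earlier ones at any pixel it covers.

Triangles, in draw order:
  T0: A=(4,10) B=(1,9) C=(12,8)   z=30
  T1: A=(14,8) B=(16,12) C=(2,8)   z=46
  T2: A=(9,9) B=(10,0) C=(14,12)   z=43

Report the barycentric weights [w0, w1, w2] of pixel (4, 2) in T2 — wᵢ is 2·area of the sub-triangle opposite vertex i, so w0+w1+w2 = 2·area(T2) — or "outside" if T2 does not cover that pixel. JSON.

T0:
  2·area = 14
  edge (4, 10)→(1, 9): d=(-3,-1) top-left  bias=+0
  edge (1, 9)→(12, 8): d=(11,-1) top-left  bias=+0
  edge (12, 8)→(4, 10): d=(-8,2) right/bottom  bias=-1
    (0,4)@(1, 9): e=[0,0,14] → X  [on edge]
    (1,4)@(3, 9): e=[2,2,10] → X
    (2,4)@(5, 9): e=[4,4,6] → X
    (3,4)@(7, 9): e=[6,6,2] → X
    (4,4)@(9, 9): e=[8,8,-2] → .
    (0,5)@(1, 11): e=[-6,22,-2] → .
    (1,5)@(3, 11): e=[-4,24,-6] → .
    (2,5)@(5, 11): e=[-2,26,-10] → .
    (3,5)@(7, 11): e=[0,28,-14] → .  [on edge]
    (6,6)@(13, 13): e=[0,56,-42] → .  [on edge]
  covered (4 px):
    . . . . . . . .
    . . . . . . . .
    . . . . . . . .
    . . . . . . . .
    X X X X . . . .
    . . . . . . . .
    . . . . . . . .
T1:
  2·area = 48
  edge (14, 8)→(16, 12): d=(2,4) right/bottom  bias=-1
  edge (16, 12)→(2, 8): d=(-14,-4) top-left  bias=+0
  edge (2, 8)→(14, 8): d=(12,0) top-left  bias=+0
    (3,4)@(7, 9): e=[30,6,12] → X
    (4,4)@(9, 9): e=[22,14,12] → X
    (5,4)@(11, 9): e=[14,22,12] → X
    (6,4)@(13, 9): e=[6,30,12] → X
    (7,4)@(15, 9): e=[-2,38,12] → .
    (3,5)@(7, 11): e=[34,-22,36] → .
    (4,5)@(9, 11): e=[26,-14,36] → .
    (5,5)@(11, 11): e=[18,-6,36] → .
    (6,5)@(13, 11): e=[10,2,36] → X
    (7,5)@(15, 11): e=[2,10,36] → X
    (6,6)@(13, 13): e=[14,-26,60] → .
    (7,6)@(15, 13): e=[6,-18,60] → .
  covered (6 px):
    . . . . . . . .
    . . . . . . . .
    . . . . . . . .
    . . . . . . . .
    . . . X X X X .
    . . . . . . X X
    . . . . . . . .
T2:
  2·area = 48
  edge (9, 9)→(10, 0): d=(1,-9) top-left  bias=+0
  edge (10, 0)→(14, 12): d=(4,12) right/bottom  bias=-1
  edge (14, 12)→(9, 9): d=(-5,-3) top-left  bias=+0
    (5,1)@(11, 3): e=[12,0,36] → .  [on edge]
    (5,2)@(11, 5): e=[14,8,26] → X
    (6,2)@(13, 5): e=[32,-16,32] → .
    (5,3)@(11, 7): e=[16,16,16] → X
    (6,3)@(13, 7): e=[34,-8,22] → .
    (4,4)@(9, 9): e=[0,48,0] → X  [on edge]
    (6,4)@(13, 9): e=[36,0,12] → .  [on edge]
    (4,5)@(9, 11): e=[2,56,-10] → .
    (5,5)@(11, 11): e=[20,32,-4] → .
    (6,5)@(13, 11): e=[38,8,2] → X
    (7,5)@(15, 11): e=[56,-16,8] → .
    (6,6)@(13, 13): e=[40,16,-8] → .
  covered (5 px):
    . . . . . . . .
    . . . . . . . .
    . . . . . X . .
    . . . . . X . .
    . . . . X X . .
    . . . . . . X .
    . . . . . . . .

Result: "outside"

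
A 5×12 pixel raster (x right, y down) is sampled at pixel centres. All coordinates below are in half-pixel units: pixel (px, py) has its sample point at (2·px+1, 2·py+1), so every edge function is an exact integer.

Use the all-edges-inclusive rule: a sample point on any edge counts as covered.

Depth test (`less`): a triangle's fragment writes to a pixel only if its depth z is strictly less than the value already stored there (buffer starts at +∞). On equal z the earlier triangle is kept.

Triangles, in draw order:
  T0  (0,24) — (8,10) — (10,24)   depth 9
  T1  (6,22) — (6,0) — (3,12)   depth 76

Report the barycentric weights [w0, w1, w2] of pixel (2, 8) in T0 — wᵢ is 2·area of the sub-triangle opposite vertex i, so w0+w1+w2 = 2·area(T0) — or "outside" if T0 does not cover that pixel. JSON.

T0:
  2·area = 140
  edge (0, 24)→(8, 10): d=(8,-14) inclusive
  edge (8, 10)→(10, 24): d=(2,14) inclusive
  edge (10, 24)→(0, 24): d=(-10,0) inclusive
    (3,1)@(7, 3): e=[-70,0,210] → ·  [on edge]
    (3,6)@(7, 13): e=[10,20,110] → #
    (4,6)@(9, 13): e=[38,-8,110] → ·
    (3,7)@(7, 15): e=[26,24,90] → #
    (4,7)@(9, 15): e=[54,-4,90] → ·
    (2,8)@(5, 17): e=[14,56,70] → #
    (4,8)@(9, 17): e=[70,0,70] → #  [on edge]
    (1,9)@(3, 19): e=[2,88,50] → #
    (1,10)@(3, 21): e=[18,92,30] → #
    (0,11)@(1, 23): e=[6,124,10] → #
  covered (18 px):
    · · · · ·
    · · · · ·
    · · · · ·
    · · · · ·
    · · · · ·
    · · · · ·
    · · · # ·
    · · · # ·
    · · # # #
    · # # # #
    · # # # #
    # # # # #
T1:
  2·area = 66  (B↔C swapped to make it positive)
  edge (6, 22)→(3, 12): d=(-3,-10) inclusive
  edge (3, 12)→(6, 0): d=(3,-12) inclusive
  edge (6, 0)→(6, 22): d=(0,22) inclusive
    (2,2)@(5, 5): e=[41,3,22] → #
    (3,2)@(7, 5): e=[61,27,-22] → ·
    (2,3)@(5, 7): e=[35,9,22] → #
    (3,3)@(7, 7): e=[55,33,-22] → ·
    (2,4)@(5, 9): e=[29,15,22] → #
    (3,4)@(7, 9): e=[49,39,-22] → ·
    (2,5)@(5, 11): e=[23,21,22] → #
    (3,5)@(7, 11): e=[43,45,-22] → ·
    (2,6)@(5, 13): e=[17,27,22] → #
    (3,6)@(7, 13): e=[37,51,-22] → ·
    (2,7)@(5, 15): e=[11,33,22] → #
    (3,7)@(7, 15): e=[31,57,-22] → ·
  covered (7 px):
    · · · · ·
    · · · · ·
    · · # · ·
    · · # · ·
    · · # · ·
    · · # · ·
    · · # · ·
    · · # · ·
    · · # · ·
    · · · · ·
    · · · · ·
    · · · · ·

Result: [56,70,14]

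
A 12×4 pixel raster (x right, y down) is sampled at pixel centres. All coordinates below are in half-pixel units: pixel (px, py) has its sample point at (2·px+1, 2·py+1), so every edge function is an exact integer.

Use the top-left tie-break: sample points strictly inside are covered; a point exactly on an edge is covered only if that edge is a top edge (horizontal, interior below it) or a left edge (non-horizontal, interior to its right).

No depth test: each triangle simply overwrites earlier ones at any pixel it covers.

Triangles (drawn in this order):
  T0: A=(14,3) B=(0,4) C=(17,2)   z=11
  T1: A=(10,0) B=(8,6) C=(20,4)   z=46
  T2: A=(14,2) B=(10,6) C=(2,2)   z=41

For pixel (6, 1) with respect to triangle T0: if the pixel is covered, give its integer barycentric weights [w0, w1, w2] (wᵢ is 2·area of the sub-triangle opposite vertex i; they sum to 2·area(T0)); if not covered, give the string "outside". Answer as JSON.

T0:
  2·area = 11
  edge (14, 3)→(0, 4): d=(-14,1) right/bottom  bias=-1
  edge (0, 4)→(17, 2): d=(17,-2) top-left  bias=+0
  edge (17, 2)→(14, 3): d=(-3,1) right/bottom  bias=-1
    (4,1)@(9, 3): e=[5,1,5] → #
    (5,1)@(11, 3): e=[3,5,3] → #
    (6,1)@(13, 3): e=[1,9,1] → #
    (7,1)@(15, 3): e=[-1,13,-1] → ·
    (4,2)@(9, 5): e=[-23,35,-1] → ·
    (5,2)@(11, 5): e=[-25,39,-3] → ·
    (6,2)@(13, 5): e=[-27,43,-5] → ·
  covered (3 px):
    · · · · · · · · · · · ·
    · · · · # # # · · · · ·
    · · · · · · · · · · · ·
    · · · · · · · · · · · ·
T1:
  2·area = 68  (B↔C swapped to make it positive)
  edge (10, 0)→(20, 4): d=(10,4) right/bottom  bias=-1
  edge (20, 4)→(8, 6): d=(-12,2) right/bottom  bias=-1
  edge (8, 6)→(10, 0): d=(2,-6) top-left  bias=+0
    (5,0)@(11, 1): e=[6,54,8] → #
    (6,0)@(13, 1): e=[-2,50,20] → ·
    (4,1)@(9, 3): e=[34,34,0] → #  [on edge]
    (6,1)@(13, 3): e=[18,26,24] → #
    (7,1)@(15, 3): e=[10,22,36] → #
    (8,1)@(17, 3): e=[2,18,48] → #
    (9,1)@(19, 3): e=[-6,14,60] → ·
    (4,2)@(9, 5): e=[54,10,4] → #
    (7,2)@(15, 5): e=[30,-2,40] → ·
    (8,2)@(17, 5): e=[22,-6,52] → ·
    (4,3)@(9, 7): e=[74,-14,8] → ·
    (5,3)@(11, 7): e=[66,-18,20] → ·
  covered (9 px):
    · · · · · # · · · · · ·
    · · · · # # # # # · · ·
    · · · · # # # · · · · ·
    · · · · · · · · · · · ·
T2:
  2·area = 48
  edge (14, 2)→(10, 6): d=(-4,4) right/bottom  bias=-1
  edge (10, 6)→(2, 2): d=(-8,-4) top-left  bias=+0
  edge (2, 2)→(14, 2): d=(12,0) top-left  bias=+0
    (7,0)@(15, 1): e=[0,60,-12] → ·  [on edge]
    (2,1)@(5, 3): e=[32,4,12] → #
    (3,1)@(7, 3): e=[24,12,12] → #
    (4,1)@(9, 3): e=[16,20,12] → #
    (5,1)@(11, 3): e=[8,28,12] → #
    (6,1)@(13, 3): e=[0,36,12] → ·  [on edge]
    (2,2)@(5, 5): e=[24,-12,36] → ·
    (3,2)@(7, 5): e=[16,-4,36] → ·
    (4,2)@(9, 5): e=[8,4,36] → #
    (5,2)@(11, 5): e=[0,12,36] → ·  [on edge]
    (4,3)@(9, 7): e=[0,-12,60] → ·  [on edge]
  covered (5 px):
    · · · · · · · · · · · ·
    · · # # # # · · · · · ·
    · · · · # · · · · · · ·
    · · · · · · · · · · · ·

Final: [9,1,1]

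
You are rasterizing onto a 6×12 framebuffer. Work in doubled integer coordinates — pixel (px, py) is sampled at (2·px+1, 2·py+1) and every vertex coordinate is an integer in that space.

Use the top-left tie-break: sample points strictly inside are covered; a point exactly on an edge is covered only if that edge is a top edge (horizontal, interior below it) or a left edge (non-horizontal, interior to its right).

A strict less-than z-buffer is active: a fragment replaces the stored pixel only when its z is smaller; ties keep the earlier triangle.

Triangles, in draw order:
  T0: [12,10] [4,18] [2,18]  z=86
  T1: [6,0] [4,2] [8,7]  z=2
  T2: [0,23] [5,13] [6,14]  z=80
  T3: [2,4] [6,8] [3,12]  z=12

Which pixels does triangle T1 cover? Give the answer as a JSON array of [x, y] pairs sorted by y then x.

T0:
  2·area = 16
  edge (12, 10)→(4, 18): d=(-8,8) right/bottom  bias=-1
  edge (4, 18)→(2, 18): d=(-2,0) right/bottom  bias=-1
  edge (2, 18)→(12, 10): d=(10,-8) top-left  bias=+0
    (5,5)@(11, 11): e=[0,14,2] → .  [on edge]
    (4,6)@(9, 13): e=[0,10,6] → .  [on edge]
    (3,7)@(7, 15): e=[0,6,10] → .  [on edge]
    (2,8)@(5, 17): e=[0,2,14] → .  [on edge]
    (1,9)@(3, 19): e=[0,-2,18] → .  [on edge]
    (0,10)@(1, 21): e=[0,-6,22] → .  [on edge]
  covered (0 px):
    . . . . . .
    . . . . . .
    . . . . . .
    . . . . . .
    . . . . . .
    . . . . . .
    . . . . . .
    . . . . . .
    . . . . . .
    . . . . . .
    . . . . . .
    . . . . . .
T1:
  2·area = 18  (B↔C swapped to make it positive)
  edge (6, 0)→(8, 7): d=(2,7) right/bottom  bias=-1
  edge (8, 7)→(4, 2): d=(-4,-5) top-left  bias=+0
  edge (4, 2)→(6, 0): d=(2,-2) top-left  bias=+0
    (2,0)@(5, 1): e=[9,9,0] → X  [on edge]
    (3,0)@(7, 1): e=[-5,19,4] → .
    (1,1)@(3, 3): e=[27,-9,0] → .  [on edge]
    (2,1)@(5, 3): e=[13,1,4] → X
    (3,1)@(7, 3): e=[-1,11,8] → .
    (0,2)@(1, 5): e=[45,-27,0] → .  [on edge]
    (2,2)@(5, 5): e=[17,-7,8] → .
    (3,2)@(7, 5): e=[3,3,12] → X
    (4,2)@(9, 5): e=[-11,13,16] → .
    (3,3)@(7, 7): e=[7,-5,16] → .
  covered (3 px):
    . . X . . .
    . . X . . .
    . . . X . .
    . . . . . .
    . . . . . .
    . . . . . .
    . . . . . .
    . . . . . .
    . . . . . .
    . . . . . .
    . . . . . .
    . . . . . .
T2:
  2·area = 15
  edge (0, 23)→(5, 13): d=(5,-10) top-left  bias=+0
  edge (5, 13)→(6, 14): d=(1,1) right/bottom  bias=-1
  edge (6, 14)→(0, 23): d=(-6,9) right/bottom  bias=-1
    (5,0)@(11, 1): e=[0,-18,33] → .  [on edge]
    (4,2)@(9, 5): e=[0,-12,27] → .  [on edge]
    (0,4)@(1, 9): e=[-60,0,75] → .  [on edge]
    (3,4)@(7, 9): e=[0,-6,21] → .  [on edge]
    (1,5)@(3, 11): e=[-30,0,45] → .  [on edge]
    (2,6)@(5, 13): e=[0,0,15] → .  [on edge]
    (2,7)@(5, 15): e=[10,2,3] → X
    (3,7)@(7, 15): e=[30,0,-15] → .  [on edge]
    (1,8)@(3, 17): e=[0,6,9] → X  [on edge]
    (2,8)@(5, 17): e=[20,4,-9] → .
    (4,8)@(9, 17): e=[60,0,-45] → .  [on edge]
    (1,9)@(3, 19): e=[10,8,-3] → .
    (5,9)@(11, 19): e=[90,0,-75] → .  [on edge]
    (0,10)@(1, 21): e=[0,12,3] → X  [on edge]
  covered (3 px):
    . . . . . .
    . . . . . .
    . . . . . .
    . . . . . .
    . . . . . .
    . . . . . .
    . . . . . .
    . . X . . .
    . X . . . .
    . . . . . .
    X . . . . .
    . . . . . .
T3:
  2·area = 28
  edge (2, 4)→(6, 8): d=(4,4) right/bottom  bias=-1
  edge (6, 8)→(3, 12): d=(-3,4) right/bottom  bias=-1
  edge (3, 12)→(2, 4): d=(-1,-8) top-left  bias=+0
    (0,1)@(1, 3): e=[0,35,-7] → .  [on edge]
    (1,2)@(3, 5): e=[0,21,7] → .  [on edge]
    (1,3)@(3, 7): e=[8,15,5] → X
    (2,3)@(5, 7): e=[0,7,21] → .  [on edge]
    (1,4)@(3, 9): e=[16,9,3] → X
    (2,4)@(5, 9): e=[8,1,19] → X
    (3,4)@(7, 9): e=[0,-7,35] → .  [on edge]
    (1,5)@(3, 11): e=[24,3,1] → X
    (2,5)@(5, 11): e=[16,-5,17] → .
    (4,5)@(9, 11): e=[0,-21,49] → .  [on edge]
    (1,6)@(3, 13): e=[32,-3,-1] → .
    (5,6)@(11, 13): e=[0,-35,63] → .  [on edge]
  covered (4 px):
    . . . . . .
    . . . . . .
    . . . . . .
    . X . . . .
    . X X . . .
    . X . . . .
    . . . . . .
    . . . . . .
    . . . . . .
    . . . . . .
    . . . . . .
    . . . . . .

Final: [[2,0],[2,1],[3,2]]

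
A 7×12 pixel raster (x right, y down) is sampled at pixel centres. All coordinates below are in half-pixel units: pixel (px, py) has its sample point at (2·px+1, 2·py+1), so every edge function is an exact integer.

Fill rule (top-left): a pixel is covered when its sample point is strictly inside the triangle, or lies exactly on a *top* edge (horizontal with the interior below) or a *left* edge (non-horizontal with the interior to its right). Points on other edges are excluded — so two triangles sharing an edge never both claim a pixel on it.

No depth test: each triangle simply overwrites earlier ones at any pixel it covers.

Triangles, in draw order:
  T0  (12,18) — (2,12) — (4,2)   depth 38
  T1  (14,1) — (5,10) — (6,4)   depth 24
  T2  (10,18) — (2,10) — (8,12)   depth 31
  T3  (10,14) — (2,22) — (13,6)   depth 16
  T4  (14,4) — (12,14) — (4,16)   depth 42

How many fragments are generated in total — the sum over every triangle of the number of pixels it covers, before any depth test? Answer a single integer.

T0:
  2·area = 112
  edge (12, 18)→(2, 12): d=(-10,-6) top-left  bias=+0
  edge (2, 12)→(4, 2): d=(2,-10) top-left  bias=+0
  edge (4, 2)→(12, 18): d=(8,16) right/bottom  bias=-1
    (2,2)@(5, 5): e=[88,16,8] → █
    (3,2)@(7, 5): e=[100,36,-24] → ·
    (1,3)@(3, 7): e=[56,0,56] → █  [on edge]
    (3,3)@(7, 7): e=[80,40,-8] → ·
    (1,4)@(3, 9): e=[36,4,72] → █
    (3,4)@(7, 9): e=[60,44,8] → █
    (4,4)@(9, 9): e=[72,64,-24] → ·
    (1,5)@(3, 11): e=[16,8,88] → █
    (4,5)@(9, 11): e=[52,68,-8] → ·
    (1,6)@(3, 13): e=[-4,12,104] → ·
    (2,6)@(5, 13): e=[8,32,72] → █
    (4,6)@(9, 13): e=[32,72,8] → █
    (3,7)@(7, 15): e=[0,56,56] → █  [on edge]
    (0,8)@(1, 17): e=[-56,0,168] → ·  [on edge]
  covered (15 px):
    · · · · · · ·
    · · · · · · ·
    · · █ · · · ·
    · █ █ · · · ·
    · █ █ █ · · ·
    · █ █ █ · · ·
    · · █ █ █ · ·
    · · · █ █ · ·
    · · · · · █ ·
    · · · · · · ·
    · · · · · · ·
    · · · · · · ·
T1:
  2·area = 45
  edge (14, 1)→(5, 10): d=(-9,9) right/bottom  bias=-1
  edge (5, 10)→(6, 4): d=(1,-6) top-left  bias=+0
  edge (6, 4)→(14, 1): d=(8,-3) top-left  bias=+0
    (4,1)@(9, 3): e=[27,17,1] → █
    (5,1)@(11, 3): e=[9,29,7] → █
    (6,1)@(13, 3): e=[-9,41,13] → ·
    (3,2)@(7, 5): e=[27,7,11] → █
    (5,2)@(11, 5): e=[-9,31,23] → ·
    (3,3)@(7, 7): e=[9,9,27] → █
    (4,3)@(9, 7): e=[-9,21,33] → ·
    (3,4)@(7, 9): e=[-9,11,43] → ·
  covered (5 px):
    · · · · · · ·
    · · · · █ █ ·
    · · · █ █ · ·
    · · · █ · · ·
    · · · · · · ·
    · · · · · · ·
    · · · · · · ·
    · · · · · · ·
    · · · · · · ·
    · · · · · · ·
    · · · · · · ·
    · · · · · · ·
T2:
  2·area = 32
  edge (10, 18)→(2, 10): d=(-8,-8) top-left  bias=+0
  edge (2, 10)→(8, 12): d=(6,2) right/bottom  bias=-1
  edge (8, 12)→(10, 18): d=(2,6) right/bottom  bias=-1
    (2,1)@(5, 3): e=[80,-48,0] → ·  [on edge]
    (0,4)@(1, 9): e=[0,-4,36] → ·  [on edge]
    (3,4)@(7, 9): e=[48,-16,0] → ·  [on edge]
    (1,5)@(3, 11): e=[0,4,28] → █  [on edge]
    (2,5)@(5, 11): e=[16,0,16] → ·  [on edge]
    (1,6)@(3, 13): e=[-16,16,32] → ·
    (2,6)@(5, 13): e=[0,12,20] → █  [on edge]
    (3,6)@(7, 13): e=[16,8,8] → █
    (4,6)@(9, 13): e=[32,4,-4] → ·
    (5,6)@(11, 13): e=[48,0,-16] → ·  [on edge]
    (2,7)@(5, 15): e=[-16,24,24] → ·
    (3,7)@(7, 15): e=[0,20,12] → █  [on edge]
    (4,7)@(9, 15): e=[16,16,0] → ·  [on edge]
    (4,8)@(9, 17): e=[0,28,4] → █  [on edge]
    (5,9)@(11, 19): e=[0,36,-4] → ·  [on edge]
    (5,10)@(11, 21): e=[-16,48,0] → ·  [on edge]
    (6,10)@(13, 21): e=[0,44,-12] → ·  [on edge]
  covered (5 px):
    · · · · · · ·
    · · · · · · ·
    · · · · · · ·
    · · · · · · ·
    · · · · · · ·
    · █ · · · · ·
    · · █ █ · · ·
    · · · █ · · ·
    · · · · █ · ·
    · · · · · · ·
    · · · · · · ·
    · · · · · · ·
T3:
  2·area = 40
  edge (10, 14)→(2, 22): d=(-8,8) right/bottom  bias=-1
  edge (2, 22)→(13, 6): d=(11,-16) top-left  bias=+0
  edge (13, 6)→(10, 14): d=(-3,8) right/bottom  bias=-1
    (5,4)@(11, 9): e=[32,1,7] → █
    (6,4)@(13, 9): e=[16,33,-9] → ·
    (5,5)@(11, 11): e=[16,23,1] → █
    (6,5)@(13, 11): e=[0,55,-15] → ·  [on edge]
    (4,6)@(9, 13): e=[16,13,11] → █
    (5,6)@(11, 13): e=[0,45,-5] → ·  [on edge]
    (3,7)@(7, 15): e=[16,3,21] → █
    (4,7)@(9, 15): e=[0,35,5] → ·  [on edge]
    (3,8)@(7, 17): e=[0,25,15] → ·  [on edge]
    (2,9)@(5, 19): e=[0,15,25] → ·  [on edge]
    (1,10)@(3, 21): e=[0,5,35] → ·  [on edge]
    (0,11)@(1, 23): e=[0,-5,45] → ·  [on edge]
  covered (4 px):
    · · · · · · ·
    · · · · · · ·
    · · · · · · ·
    · · · · · · ·
    · · · · · █ ·
    · · · · · █ ·
    · · · · █ · ·
    · · · █ · · ·
    · · · · · · ·
    · · · · · · ·
    · · · · · · ·
    · · · · · · ·
T4:
  2·area = 76
  edge (14, 4)→(12, 14): d=(-2,10) right/bottom  bias=-1
  edge (12, 14)→(4, 16): d=(-8,2) right/bottom  bias=-1
  edge (4, 16)→(14, 4): d=(10,-12) top-left  bias=+0
    (6,3)@(13, 7): e=[4,54,18] → █
    (5,4)@(11, 9): e=[20,42,14] → █
    (6,4)@(13, 9): e=[0,38,38] → ·  [on edge]
    (4,5)@(9, 11): e=[36,30,10] → █
    (6,5)@(13, 11): e=[-4,22,58] → ·
    (3,6)@(7, 13): e=[52,18,6] → █
    (6,6)@(13, 13): e=[-8,6,78] → ·
    (2,7)@(5, 15): e=[68,6,2] → █
    (4,7)@(9, 15): e=[28,-2,50] → ·
    (5,7)@(11, 15): e=[8,-6,74] → ·
    (2,8)@(5, 17): e=[64,-10,22] → ·
    (3,8)@(7, 17): e=[44,-14,46] → ·
    (5,9)@(11, 19): e=[0,-38,114] → ·  [on edge]
  covered (9 px):
    · · · · · · ·
    · · · · · · ·
    · · · · · · ·
    · · · · · · █
    · · · · · █ ·
    · · · · █ █ ·
    · · · █ █ █ ·
    · · █ █ · · ·
    · · · · · · ·
    · · · · · · ·
    · · · · · · ·
    · · · · · · ·

Answer: 38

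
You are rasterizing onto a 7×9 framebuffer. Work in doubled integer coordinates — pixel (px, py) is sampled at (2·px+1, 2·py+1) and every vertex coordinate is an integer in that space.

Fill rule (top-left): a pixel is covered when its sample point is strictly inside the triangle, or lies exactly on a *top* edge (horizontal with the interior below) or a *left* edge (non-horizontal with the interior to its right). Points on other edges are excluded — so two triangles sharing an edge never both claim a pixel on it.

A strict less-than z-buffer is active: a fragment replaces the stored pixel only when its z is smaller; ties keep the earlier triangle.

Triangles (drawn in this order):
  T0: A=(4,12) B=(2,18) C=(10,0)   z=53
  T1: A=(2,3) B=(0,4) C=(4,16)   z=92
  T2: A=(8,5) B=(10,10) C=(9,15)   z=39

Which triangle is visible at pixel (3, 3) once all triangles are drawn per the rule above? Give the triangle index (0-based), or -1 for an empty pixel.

T0:
  2·area = 12  (B↔C swapped to make it positive)
  edge (4, 12)→(10, 0): d=(6,-12) top-left  bias=+0
  edge (10, 0)→(2, 18): d=(-8,18) right/bottom  bias=-1
  edge (2, 18)→(4, 12): d=(2,-6) top-left  bias=+0
    (3,1)@(7, 3): e=[-18,30,0] → ·  [on edge]
    (2,4)@(5, 9): e=[-6,18,0] → ·  [on edge]
    (2,5)@(5, 11): e=[6,2,4] → █
    (3,5)@(7, 11): e=[30,-34,16] → ·
    (2,6)@(5, 13): e=[18,-14,8] → ·
    (1,7)@(3, 15): e=[6,6,0] → █  [on edge]
    (2,7)@(5, 15): e=[30,-30,12] → ·
    (1,8)@(3, 17): e=[18,-10,4] → ·
  covered (2 px):
    · · · · · · ·
    · · · · · · ·
    · · · · · · ·
    · · · · · · ·
    · · · · · · ·
    · · █ · · · ·
    · · · · · · ·
    · █ · · · · ·
    · · · · · · ·
T1:
  2·area = 28  (B↔C swapped to make it positive)
  edge (2, 3)→(4, 16): d=(2,13) right/bottom  bias=-1
  edge (4, 16)→(0, 4): d=(-4,-12) top-left  bias=+0
  edge (0, 4)→(2, 3): d=(2,-1) top-left  bias=+0
    (0,2)@(1, 5): e=[17,8,3] → █
    (1,2)@(3, 5): e=[-9,32,5] → ·
    (0,3)@(1, 7): e=[21,0,7] → █  [on edge]
    (1,3)@(3, 7): e=[-5,24,9] → ·
    (0,4)@(1, 9): e=[25,-8,11] → ·
    (1,5)@(3, 11): e=[3,8,17] → █
    (2,5)@(5, 11): e=[-23,32,19] → ·
    (1,6)@(3, 13): e=[7,0,21] → █  [on edge]
    (2,6)@(5, 13): e=[-19,24,23] → ·
    (1,7)@(3, 15): e=[11,-8,25] → ·
  covered (4 px):
    · · · · · · ·
    · · · · · · ·
    █ · · · · · ·
    █ · · · · · ·
    · · · · · · ·
    · █ · · · · ·
    · █ · · · · ·
    · · · · · · ·
    · · · · · · ·
T2:
  2·area = 15
  edge (8, 5)→(10, 10): d=(2,5) right/bottom  bias=-1
  edge (10, 10)→(9, 15): d=(-1,5) right/bottom  bias=-1
  edge (9, 15)→(8, 5): d=(-1,-10) top-left  bias=+0
    (5,2)@(11, 5): e=[-15,0,30] → ·  [on edge]
    (4,4)@(9, 9): e=[3,6,6] → █
    (5,4)@(11, 9): e=[-7,-4,26] → ·
    (4,5)@(9, 11): e=[7,4,4] → █
    (5,5)@(11, 11): e=[-3,-6,24] → ·
    (4,6)@(9, 13): e=[11,2,2] → █
    (5,6)@(11, 13): e=[1,-8,22] → ·
    (4,7)@(9, 15): e=[15,0,0] → ·  [on edge]
  covered (3 px):
    · · · · · · ·
    · · · · · · ·
    · · · · · · ·
    · · · · · · ·
    · · · · █ · ·
    · · · · █ · ·
    · · · · █ · ·
    · · · · · · ·
    · · · · · · ·

Z-buffer (winner per pixel, '.' = empty):
  . . . . . . .
  . . . . . . .
  1 . . . . . .
  1 . . . . . .
  . . . . 2 . .
  . 1 0 . 2 . .
  . 1 . . 2 . .
  . 0 . . . . .
  . . . . . . .

Final: -1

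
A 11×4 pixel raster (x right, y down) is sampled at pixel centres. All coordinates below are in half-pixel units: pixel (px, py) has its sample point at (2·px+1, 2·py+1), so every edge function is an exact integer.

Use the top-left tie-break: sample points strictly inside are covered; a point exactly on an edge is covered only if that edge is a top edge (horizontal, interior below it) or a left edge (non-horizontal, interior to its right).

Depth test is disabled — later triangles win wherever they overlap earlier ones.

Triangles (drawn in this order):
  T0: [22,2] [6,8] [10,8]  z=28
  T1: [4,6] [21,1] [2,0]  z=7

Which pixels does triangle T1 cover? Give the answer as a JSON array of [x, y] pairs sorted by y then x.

T0:
  2·area = 24  (B↔C swapped to make it positive)
  edge (22, 2)→(10, 8): d=(-12,6) right/bottom  bias=-1
  edge (10, 8)→(6, 8): d=(-4,0) right/bottom  bias=-1
  edge (6, 8)→(22, 2): d=(16,-6) top-left  bias=+0
    (7,2)@(15, 5): e=[6,12,6] → X
    (8,2)@(17, 5): e=[-6,12,18] → .
    (4,3)@(9, 7): e=[18,4,2] → X
    (5,3)@(11, 7): e=[6,4,14] → X
    (6,3)@(13, 7): e=[-6,4,26] → .
    (7,3)@(15, 7): e=[-18,4,38] → .
  covered (3 px):
    . . . . . . . . . . .
    . . . . . . . . . . .
    . . . . . . . X . . .
    . . . . X X . . . . .
T1:
  2·area = 112  (B↔C swapped to make it positive)
  edge (4, 6)→(2, 0): d=(-2,-6) top-left  bias=+0
  edge (2, 0)→(21, 1): d=(19,1) right/bottom  bias=-1
  edge (21, 1)→(4, 6): d=(-17,5) right/bottom  bias=-1
    (1,0)@(3, 1): e=[4,18,90] → X
    (2,0)@(5, 1): e=[16,16,80] → X
    (3,0)@(7, 1): e=[28,14,70] → X
    (4,0)@(9, 1): e=[40,12,60] → X
    (5,0)@(11, 1): e=[52,10,50] → X
    (6,0)@(13, 1): e=[64,8,40] → X
    (7,0)@(15, 1): e=[76,6,30] → X
    (8,0)@(17, 1): e=[88,4,20] → X
    (9,0)@(19, 1): e=[100,2,10] → X
    (10,0)@(21, 1): e=[112,0,0] → .  [on edge]
    (1,1)@(3, 3): e=[0,56,56] → X  [on edge]
    (7,1)@(15, 3): e=[72,44,-4] → .
  covered (17 px):
    . X X X X X X X X X .
    . X X X X X X . . . .
    . . X X . . . . . . .
    . . . . . . . . . . .

Result: [[1,0],[2,0],[3,0],[4,0],[5,0],[6,0],[7,0],[8,0],[9,0],[1,1],[2,1],[3,1],[4,1],[5,1],[6,1],[2,2],[3,2]]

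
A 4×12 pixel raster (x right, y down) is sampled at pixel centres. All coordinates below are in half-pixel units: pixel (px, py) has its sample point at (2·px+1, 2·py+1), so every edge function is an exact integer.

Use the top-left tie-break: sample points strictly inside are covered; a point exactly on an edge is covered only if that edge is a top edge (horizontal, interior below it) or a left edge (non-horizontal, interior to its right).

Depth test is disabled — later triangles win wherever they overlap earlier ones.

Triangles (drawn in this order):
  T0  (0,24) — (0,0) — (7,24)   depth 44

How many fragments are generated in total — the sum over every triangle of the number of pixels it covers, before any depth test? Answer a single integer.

T0:
  2·area = 168
  edge (0, 24)→(0, 0): d=(0,-24) top-left  bias=+0
  edge (0, 0)→(7, 24): d=(7,24) right/bottom  bias=-1
  edge (7, 24)→(0, 24): d=(-7,0) right/bottom  bias=-1
    (0,2)@(1, 5): e=[24,11,133] → █
    (1,2)@(3, 5): e=[72,-37,133] → ·
    (0,3)@(1, 7): e=[24,25,119] → █
    (1,3)@(3, 7): e=[72,-23,119] → ·
    (0,4)@(1, 9): e=[24,39,105] → █
    (1,4)@(3, 9): e=[72,-9,105] → ·
    (0,5)@(1, 11): e=[24,53,91] → █
    (1,5)@(3, 11): e=[72,5,91] → █
    (2,5)@(5, 11): e=[120,-43,91] → ·
    (0,6)@(1, 13): e=[24,67,77] → █
    (2,6)@(5, 13): e=[120,-29,77] → ·
    (0,7)@(1, 15): e=[24,81,63] → █
  covered (20 px):
    · · · ·
    · · · ·
    █ · · ·
    █ · · ·
    █ · · ·
    █ █ · ·
    █ █ · ·
    █ █ · ·
    █ █ · ·
    █ █ █ ·
    █ █ █ ·
    █ █ █ ·

Final: 20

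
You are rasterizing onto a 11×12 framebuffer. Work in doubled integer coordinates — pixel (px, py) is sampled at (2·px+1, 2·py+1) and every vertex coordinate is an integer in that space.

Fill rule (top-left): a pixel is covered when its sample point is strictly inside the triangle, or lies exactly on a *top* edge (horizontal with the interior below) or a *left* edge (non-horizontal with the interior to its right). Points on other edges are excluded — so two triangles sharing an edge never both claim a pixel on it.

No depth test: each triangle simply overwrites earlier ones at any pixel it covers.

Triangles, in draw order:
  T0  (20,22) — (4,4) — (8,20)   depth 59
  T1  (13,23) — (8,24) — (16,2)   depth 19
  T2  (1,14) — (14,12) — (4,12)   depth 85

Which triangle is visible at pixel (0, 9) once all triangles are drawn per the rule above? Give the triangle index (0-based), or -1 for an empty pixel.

T0:
  2·area = 184  (B↔C swapped to make it positive)
  edge (20, 22)→(8, 20): d=(-12,-2) top-left  bias=+0
  edge (8, 20)→(4, 4): d=(-4,-16) top-left  bias=+0
  edge (4, 4)→(20, 22): d=(16,18) right/bottom  bias=-1
    (2,3)@(5, 7): e=[150,4,30] → #
    (3,3)@(7, 7): e=[154,36,-6] → ·
    (2,4)@(5, 9): e=[126,-4,62] → ·
    (3,4)@(7, 9): e=[130,28,26] → #
    (4,4)@(9, 9): e=[134,60,-10] → ·
    (3,5)@(7, 11): e=[106,20,58] → #
    (4,5)@(9, 11): e=[110,52,22] → #
    (5,5)@(11, 11): e=[114,84,-14] → ·
    (3,6)@(7, 13): e=[82,12,90] → #
    (5,6)@(11, 13): e=[90,76,18] → #
    (6,6)@(13, 13): e=[94,108,-18] → ·
    (3,7)@(7, 15): e=[58,4,122] → #
  covered (23 px):
    · · · · · · · · · · ·
    · · · · · · · · · · ·
    · · · · · · · · · · ·
    · · # · · · · · · · ·
    · · · # · · · · · · ·
    · · · # # · · · · · ·
    · · · # # # · · · · ·
    · · · # # # # · · · ·
    · · · · # # # # · · ·
    · · · · # # # # # · ·
    · · · · · · · # # # ·
    · · · · · · · · · · ·
T1:
  2·area = 102
  edge (13, 23)→(8, 24): d=(-5,1) right/bottom  bias=-1
  edge (8, 24)→(16, 2): d=(8,-22) top-left  bias=+0
  edge (16, 2)→(13, 23): d=(-3,21) right/bottom  bias=-1
    (7,2)@(15, 5): e=[88,2,12] → #
    (8,2)@(17, 5): e=[86,46,-30] → ·
    (7,3)@(15, 7): e=[78,18,6] → #
    (8,3)@(17, 7): e=[76,62,-36] → ·
    (7,4)@(15, 9): e=[68,34,0] → ·  [on edge]
    (6,5)@(13, 11): e=[60,6,36] → #
    (7,5)@(15, 11): e=[58,50,-6] → ·
    (6,6)@(13, 13): e=[50,22,30] → #
    (7,6)@(15, 13): e=[48,66,-12] → ·
    (6,7)@(13, 15): e=[40,38,24] → #
    (7,7)@(15, 15): e=[38,82,-18] → ·
    (5,8)@(11, 17): e=[32,10,60] → #
    (6,11)@(13, 23): e=[0,102,0] → ·  [on edge]
  covered (13 px):
    · · · · · · · · · · ·
    · · · · · · · · · · ·
    · · · · · · · # · · ·
    · · · · · · · # · · ·
    · · · · · · · · · · ·
    · · · · · · # · · · ·
    · · · · · · # · · · ·
    · · · · · · # · · · ·
    · · · · · # # · · · ·
    · · · · · # # · · · ·
    · · · · · # # · · · ·
    · · · · # # · · · · ·
T2:
  2·area = 20  (B↔C swapped to make it positive)
  edge (1, 14)→(4, 12): d=(3,-2) top-left  bias=+0
  edge (4, 12)→(14, 12): d=(10,0) top-left  bias=+0
  edge (14, 12)→(1, 14): d=(-13,2) right/bottom  bias=-1
    (1,6)@(3, 13): e=[1,10,9] → #
    (2,6)@(5, 13): e=[5,10,5] → #
    (3,6)@(7, 13): e=[9,10,1] → #
    (4,6)@(9, 13): e=[13,10,-3] → ·
    (1,7)@(3, 15): e=[7,30,-17] → ·
    (2,7)@(5, 15): e=[11,30,-21] → ·
    (3,7)@(7, 15): e=[15,30,-25] → ·
  covered (3 px):
    · · · · · · · · · · ·
    · · · · · · · · · · ·
    · · · · · · · · · · ·
    · · · · · · · · · · ·
    · · · · · · · · · · ·
    · · · · · · · · · · ·
    · # # # · · · · · · ·
    · · · · · · · · · · ·
    · · · · · · · · · · ·
    · · · · · · · · · · ·
    · · · · · · · · · · ·
    · · · · · · · · · · ·

Z-buffer (winner per pixel, '.' = empty):
  . . . . . . . . . . .
  . . . . . . . . . . .
  . . . . . . . 1 . . .
  . . 0 . . . . 1 . . .
  . . . 0 . . . . . . .
  . . . 0 0 . 1 . . . .
  . 2 2 2 0 0 1 . . . .
  . . . 0 0 0 1 . . . .
  . . . . 0 1 1 0 . . .
  . . . . 0 1 1 0 0 . .
  . . . . . 1 1 0 0 0 .
  . . . . 1 1 . . . . .

Answer: -1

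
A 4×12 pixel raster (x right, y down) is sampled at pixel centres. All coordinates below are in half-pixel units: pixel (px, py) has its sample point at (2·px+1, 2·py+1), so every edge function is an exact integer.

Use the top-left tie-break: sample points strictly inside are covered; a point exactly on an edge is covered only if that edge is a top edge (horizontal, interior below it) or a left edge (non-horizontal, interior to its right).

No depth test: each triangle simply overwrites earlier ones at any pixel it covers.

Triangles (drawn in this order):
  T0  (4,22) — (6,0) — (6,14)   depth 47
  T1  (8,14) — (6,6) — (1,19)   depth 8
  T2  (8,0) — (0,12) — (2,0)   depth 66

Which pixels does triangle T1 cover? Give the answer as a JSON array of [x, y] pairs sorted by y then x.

T0:
  2·area = 28
  edge (4, 22)→(6, 0): d=(2,-22) top-left  bias=+0
  edge (6, 0)→(6, 14): d=(0,14) right/bottom  bias=-1
  edge (6, 14)→(4, 22): d=(-2,8) right/bottom  bias=-1
    (2,5)@(5, 11): e=[0,14,14] → █  [on edge]
    (3,5)@(7, 11): e=[44,-14,-2] → ·
    (2,6)@(5, 13): e=[4,14,10] → █
    (3,6)@(7, 13): e=[48,-14,-6] → ·
    (2,7)@(5, 15): e=[8,14,6] → █
    (3,7)@(7, 15): e=[52,-14,-10] → ·
    (2,8)@(5, 17): e=[12,14,2] → █
    (3,8)@(7, 17): e=[56,-14,-14] → ·
    (2,9)@(5, 19): e=[16,14,-2] → ·
  covered (4 px):
    · · · ·
    · · · ·
    · · · ·
    · · · ·
    · · · ·
    · · █ ·
    · · █ ·
    · · █ ·
    · · █ ·
    · · · ·
    · · · ·
    · · · ·
T1:
  2·area = 66  (B↔C swapped to make it positive)
  edge (8, 14)→(1, 19): d=(-7,5) right/bottom  bias=-1
  edge (1, 19)→(6, 6): d=(5,-13) top-left  bias=+0
  edge (6, 6)→(8, 14): d=(2,8) right/bottom  bias=-1
    (2,4)@(5, 9): e=[50,2,14] → █
    (3,4)@(7, 9): e=[40,28,-2] → ·
    (2,5)@(5, 11): e=[36,12,18] → █
    (3,5)@(7, 11): e=[26,38,2] → █
    (2,6)@(5, 13): e=[22,22,22] → █
    (1,7)@(3, 15): e=[18,6,42] → █
    (3,7)@(7, 15): e=[-2,58,10] → ·
    (1,8)@(3, 17): e=[4,16,46] → █
    (2,8)@(5, 17): e=[-6,42,30] → ·
    (0,9)@(1, 19): e=[0,0,66] → ·  [on edge]
    (1,9)@(3, 19): e=[-10,26,50] → ·
  covered (8 px):
    · · · ·
    · · · ·
    · · · ·
    · · · ·
    · · █ ·
    · · █ █
    · · █ █
    · █ █ ·
    · █ · ·
    · · · ·
    · · · ·
    · · · ·
T2:
  2·area = 72
  edge (8, 0)→(0, 12): d=(-8,12) right/bottom  bias=-1
  edge (0, 12)→(2, 0): d=(2,-12) top-left  bias=+0
  edge (2, 0)→(8, 0): d=(6,0) top-left  bias=+0
    (1,0)@(3, 1): e=[52,14,6] → █
    (2,0)@(5, 1): e=[28,38,6] → █
    (3,0)@(7, 1): e=[4,62,6] → █
    (1,1)@(3, 3): e=[36,18,18] → █
    (3,1)@(7, 3): e=[-12,66,18] → ·
    (1,2)@(3, 5): e=[20,22,30] → █
    (2,2)@(5, 5): e=[-4,46,30] → ·
    (0,3)@(1, 7): e=[28,2,42] → █
    (2,3)@(5, 7): e=[-20,50,42] → ·
    (0,4)@(1, 9): e=[12,6,54] → █
    (1,4)@(3, 9): e=[-12,30,54] → ·
    (0,5)@(1, 11): e=[-4,10,66] → ·
  covered (9 px):
    · █ █ █
    · █ █ ·
    · █ · ·
    █ █ · ·
    █ · · ·
    · · · ·
    · · · ·
    · · · ·
    · · · ·
    · · · ·
    · · · ·
    · · · ·

Answer: [[2,4],[2,5],[3,5],[2,6],[3,6],[1,7],[2,7],[1,8]]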